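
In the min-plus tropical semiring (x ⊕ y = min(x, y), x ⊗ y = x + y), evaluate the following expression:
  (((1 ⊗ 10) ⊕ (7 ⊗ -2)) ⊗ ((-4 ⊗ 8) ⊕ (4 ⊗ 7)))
(((1 ⊗ 10) ⊕ (7 ⊗ -2)) ⊗ ((-4 ⊗ 8) ⊕ (4 ⊗ 7))) = 9

Expand innermost to outermost. Recall ⊕ takes the minimum of its arguments and ⊗ takes their sum. Working out the expression (((1 ⊗ 10) ⊕ (7 ⊗ -2)) ⊗ ((-4 ⊗ 8) ⊕ (4 ⊗ 7))) gives 9.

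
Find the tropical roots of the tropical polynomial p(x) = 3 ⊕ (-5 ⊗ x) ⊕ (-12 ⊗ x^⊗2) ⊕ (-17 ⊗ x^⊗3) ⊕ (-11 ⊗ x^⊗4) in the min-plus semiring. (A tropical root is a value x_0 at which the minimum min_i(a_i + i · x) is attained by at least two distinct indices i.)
Roots: {-6, 5, 7, 8}

Each tropical root is a break point of the lower envelope of the lines y = a_i + i · x (there are 5 lines, with slopes 0, 1, ..., 4). Only the lines that attain the minimum somewhere contribute to roots; other lines are dominated. Here the surviving (envelope) indices are i = 4, i = 3, i = 2, i = 1, i = 0.
Intersections between consecutive envelope lines give the roots: for adjacent envelope indices i < j the intersection is x = (a_i − a_j) / (j − i). Reading off the sorted break points: {-6, 5, 7, 8}.
Verification: at each break x_0, at least two indices attain the minimum of min_i(a_i + i · x_0).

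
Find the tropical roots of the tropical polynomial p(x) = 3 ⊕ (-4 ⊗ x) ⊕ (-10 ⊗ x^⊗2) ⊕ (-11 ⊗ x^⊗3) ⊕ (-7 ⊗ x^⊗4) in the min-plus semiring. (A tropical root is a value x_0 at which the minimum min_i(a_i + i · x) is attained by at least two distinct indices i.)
Roots: {-4, 1, 6, 7}

Each tropical root is a break point of the lower envelope of the lines y = a_i + i · x (there are 5 lines, with slopes 0, 1, ..., 4). Only the lines that attain the minimum somewhere contribute to roots; other lines are dominated. Here the surviving (envelope) indices are i = 4, i = 3, i = 2, i = 1, i = 0.
Intersections between consecutive envelope lines give the roots: for adjacent envelope indices i < j the intersection is x = (a_i − a_j) / (j − i). Reading off the sorted break points: {-4, 1, 6, 7}.
Verification: at each break x_0, at least two indices attain the minimum of min_i(a_i + i · x_0).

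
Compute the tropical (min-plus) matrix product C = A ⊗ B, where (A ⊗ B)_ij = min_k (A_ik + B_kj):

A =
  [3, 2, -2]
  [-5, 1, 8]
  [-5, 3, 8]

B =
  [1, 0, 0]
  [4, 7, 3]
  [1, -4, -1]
A ⊗ B =
  [-1, -6, -3]
  [-4, -5, -5]
  [-4, -5, -5]

Apply the min-plus product entry-by-entry:
  C[0][0] = min over k of (A[0][0] + B[0][0] = 3 + 1 = 4, A[0][1] + B[1][0] = 2 + 4 = 6, A[0][2] + B[2][0] = -2 + 1 = -1) = -1 (attained at k = 2)
  C[0][1] = min over k of (A[0][0] + B[0][1] = 3 + 0 = 3, A[0][1] + B[1][1] = 2 + 7 = 9, A[0][2] + B[2][1] = -2 + -4 = -6) = -6 (attained at k = 2)
  C[0][2] = min over k of (A[0][0] + B[0][2] = 3 + 0 = 3, A[0][1] + B[1][2] = 2 + 3 = 5, A[0][2] + B[2][2] = -2 + -1 = -3) = -3 (attained at k = 2)
  C[1][0] = min over k of (A[1][0] + B[0][0] = -5 + 1 = -4, A[1][1] + B[1][0] = 1 + 4 = 5, A[1][2] + B[2][0] = 8 + 1 = 9) = -4 (attained at k = 0)
  C[1][1] = min over k of (A[1][0] + B[0][1] = -5 + 0 = -5, A[1][1] + B[1][1] = 1 + 7 = 8, A[1][2] + B[2][1] = 8 + -4 = 4) = -5 (attained at k = 0)
  C[1][2] = min over k of (A[1][0] + B[0][2] = -5 + 0 = -5, A[1][1] + B[1][2] = 1 + 3 = 4, A[1][2] + B[2][2] = 8 + -1 = 7) = -5 (attained at k = 0)
  C[2][0] = min over k of (A[2][0] + B[0][0] = -5 + 1 = -4, A[2][1] + B[1][0] = 3 + 4 = 7, A[2][2] + B[2][0] = 8 + 1 = 9) = -4 (attained at k = 0)
  C[2][1] = min over k of (A[2][0] + B[0][1] = -5 + 0 = -5, A[2][1] + B[1][1] = 3 + 7 = 10, A[2][2] + B[2][1] = 8 + -4 = 4) = -5 (attained at k = 0)
  C[2][2] = min over k of (A[2][0] + B[0][2] = -5 + 0 = -5, A[2][1] + B[1][2] = 3 + 3 = 6, A[2][2] + B[2][2] = 8 + -1 = 7) = -5 (attained at k = 0)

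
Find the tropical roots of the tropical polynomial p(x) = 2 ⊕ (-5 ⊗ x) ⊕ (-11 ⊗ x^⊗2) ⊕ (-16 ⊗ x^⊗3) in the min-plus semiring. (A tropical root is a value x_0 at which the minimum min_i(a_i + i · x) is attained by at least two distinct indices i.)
Roots: {5, 6, 7}

Each tropical root is a break point of the lower envelope of the lines y = a_i + i · x (there are 4 lines, with slopes 0, 1, ..., 3). Only the lines that attain the minimum somewhere contribute to roots; other lines are dominated. Here the surviving (envelope) indices are i = 3, i = 2, i = 1, i = 0.
Intersections between consecutive envelope lines give the roots: for adjacent envelope indices i < j the intersection is x = (a_i − a_j) / (j − i). Reading off the sorted break points: {5, 6, 7}.
Verification: at each break x_0, at least two indices attain the minimum of min_i(a_i + i · x_0).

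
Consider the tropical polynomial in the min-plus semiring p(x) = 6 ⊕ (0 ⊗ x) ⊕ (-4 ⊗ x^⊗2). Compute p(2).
p(2) = 0

A tropical monomial a ⊗ x^⊗i evaluates to a + i · x. Evaluating each term at x = 2:
  Term 0 contributes 6 + 0 · 2 = 6
  Term 1 contributes 0 + 1 · 2 = 2
  Term 2 contributes -4 + 2 · 2 = 0
p(2) = ⊕ of these = min[6, 2, 0] = 0.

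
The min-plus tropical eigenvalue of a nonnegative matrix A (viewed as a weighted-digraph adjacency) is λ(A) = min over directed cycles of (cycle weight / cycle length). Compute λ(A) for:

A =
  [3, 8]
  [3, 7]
λ(A) = 3

Enumerate directed cycles and compute their means (weight / length). Sample:
  cycle 0 → 0: weight = 3, length = 1, mean = 3/1 ≈ 3.000
  cycle 1 → 1: weight = 7, length = 1, mean = 7/1 ≈ 7.000
  cycle 0 → 1 → 0: weight = 11, length = 2, mean = 11/2 ≈ 5.500
  cycle 1 → 0 → 1: weight = 11, length = 2, mean = 11/2 ≈ 5.500
Minimum mean = 3.000, attained e.g. along the cycle 0 → 0 with weight 3 and length 1. So λ(A) = 3/1 = 3.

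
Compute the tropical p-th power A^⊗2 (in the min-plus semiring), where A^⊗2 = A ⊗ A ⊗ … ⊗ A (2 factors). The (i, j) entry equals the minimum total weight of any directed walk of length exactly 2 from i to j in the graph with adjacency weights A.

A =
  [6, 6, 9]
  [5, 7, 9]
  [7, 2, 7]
A^⊗2 =
  [11, 11, 15]
  [11, 11, 14]
  [7, 9, 11]

Each entry (A^⊗2)_ij equals the minimum over all length-2 walks i = v_0 → v_1 → … → v_2 = j of Σ_t A[v_t][v_{t+1}]. For example, for (i, j) = (0, 2) we minimise over 3 possible intermediate vertex sequences; the minimum is 15, attained along the walk 0 → 0 → 2.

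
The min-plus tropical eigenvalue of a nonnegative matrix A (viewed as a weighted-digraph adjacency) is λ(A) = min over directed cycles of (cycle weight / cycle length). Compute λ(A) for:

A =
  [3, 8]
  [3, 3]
λ(A) = 3

Enumerate directed cycles and compute their means (weight / length). Sample:
  cycle 0 → 0: weight = 3, length = 1, mean = 3/1 ≈ 3.000
  cycle 1 → 1: weight = 3, length = 1, mean = 3/1 ≈ 3.000
  cycle 0 → 1 → 0: weight = 11, length = 2, mean = 11/2 ≈ 5.500
  cycle 1 → 0 → 1: weight = 11, length = 2, mean = 11/2 ≈ 5.500
Minimum mean = 3.000, attained e.g. along the cycle 0 → 0 with weight 3 and length 1. So λ(A) = 3/1 = 3.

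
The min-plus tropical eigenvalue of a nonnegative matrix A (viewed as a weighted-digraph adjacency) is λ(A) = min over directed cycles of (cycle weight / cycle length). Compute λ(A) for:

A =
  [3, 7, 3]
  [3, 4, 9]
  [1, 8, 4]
λ(A) = 2

Enumerate directed cycles and compute their means (weight / length). Sample:
  cycle 0 → 0: weight = 3, length = 1, mean = 3/1 ≈ 3.000
  cycle 1 → 1: weight = 4, length = 1, mean = 4/1 ≈ 4.000
  cycle 2 → 2: weight = 4, length = 1, mean = 4/1 ≈ 4.000
  cycle 0 → 1 → 0: weight = 10, length = 2, mean = 10/2 ≈ 5.000
  cycle 0 → 2 → 0: weight = 4, length = 2, mean = 4/2 ≈ 2.000
  cycle 1 → 0 → 1: weight = 10, length = 2, mean = 10/2 ≈ 5.000
Minimum mean = 2.000, attained e.g. along the cycle 0 → 2 → 0 with weight 4 and length 2. So λ(A) = 4/2 = 2.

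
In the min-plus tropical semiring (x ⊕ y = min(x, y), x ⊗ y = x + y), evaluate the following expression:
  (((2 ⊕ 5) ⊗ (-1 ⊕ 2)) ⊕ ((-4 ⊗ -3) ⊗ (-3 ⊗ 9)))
(((2 ⊕ 5) ⊗ (-1 ⊕ 2)) ⊕ ((-4 ⊗ -3) ⊗ (-3 ⊗ 9))) = -1

Expand innermost to outermost. Recall ⊕ takes the minimum of its arguments and ⊗ takes their sum. Working out the expression (((2 ⊕ 5) ⊗ (-1 ⊕ 2)) ⊕ ((-4 ⊗ -3) ⊗ (-3 ⊗ 9))) gives -1.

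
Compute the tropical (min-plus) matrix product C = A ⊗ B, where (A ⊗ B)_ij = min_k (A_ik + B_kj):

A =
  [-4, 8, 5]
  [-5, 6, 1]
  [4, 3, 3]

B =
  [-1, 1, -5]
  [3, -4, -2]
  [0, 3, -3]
A ⊗ B =
  [-5, -3, -9]
  [-6, -4, -10]
  [3, -1, -1]

Apply the min-plus product entry-by-entry:
  C[0][0] = min over k of (A[0][0] + B[0][0] = -4 + -1 = -5, A[0][1] + B[1][0] = 8 + 3 = 11, A[0][2] + B[2][0] = 5 + 0 = 5) = -5 (attained at k = 0)
  C[0][1] = min over k of (A[0][0] + B[0][1] = -4 + 1 = -3, A[0][1] + B[1][1] = 8 + -4 = 4, A[0][2] + B[2][1] = 5 + 3 = 8) = -3 (attained at k = 0)
  C[0][2] = min over k of (A[0][0] + B[0][2] = -4 + -5 = -9, A[0][1] + B[1][2] = 8 + -2 = 6, A[0][2] + B[2][2] = 5 + -3 = 2) = -9 (attained at k = 0)
  C[1][0] = min over k of (A[1][0] + B[0][0] = -5 + -1 = -6, A[1][1] + B[1][0] = 6 + 3 = 9, A[1][2] + B[2][0] = 1 + 0 = 1) = -6 (attained at k = 0)
  C[1][1] = min over k of (A[1][0] + B[0][1] = -5 + 1 = -4, A[1][1] + B[1][1] = 6 + -4 = 2, A[1][2] + B[2][1] = 1 + 3 = 4) = -4 (attained at k = 0)
  C[1][2] = min over k of (A[1][0] + B[0][2] = -5 + -5 = -10, A[1][1] + B[1][2] = 6 + -2 = 4, A[1][2] + B[2][2] = 1 + -3 = -2) = -10 (attained at k = 0)
  C[2][0] = min over k of (A[2][0] + B[0][0] = 4 + -1 = 3, A[2][1] + B[1][0] = 3 + 3 = 6, A[2][2] + B[2][0] = 3 + 0 = 3) = 3 (attained at k = 0)
  C[2][1] = min over k of (A[2][0] + B[0][1] = 4 + 1 = 5, A[2][1] + B[1][1] = 3 + -4 = -1, A[2][2] + B[2][1] = 3 + 3 = 6) = -1 (attained at k = 1)
  C[2][2] = min over k of (A[2][0] + B[0][2] = 4 + -5 = -1, A[2][1] + B[1][2] = 3 + -2 = 1, A[2][2] + B[2][2] = 3 + -3 = 0) = -1 (attained at k = 0)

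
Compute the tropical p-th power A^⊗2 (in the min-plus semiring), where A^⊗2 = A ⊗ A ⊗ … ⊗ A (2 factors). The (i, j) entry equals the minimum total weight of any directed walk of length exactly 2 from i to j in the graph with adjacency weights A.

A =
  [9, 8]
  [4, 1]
A^⊗2 =
  [12, 9]
  [5, 2]

Each entry (A^⊗2)_ij equals the minimum over all length-2 walks i = v_0 → v_1 → … → v_2 = j of Σ_t A[v_t][v_{t+1}]. For example, for (i, j) = (0, 1) we minimise over 2 possible intermediate vertex sequences; the minimum is 9, attained along the walk 0 → 1 → 1.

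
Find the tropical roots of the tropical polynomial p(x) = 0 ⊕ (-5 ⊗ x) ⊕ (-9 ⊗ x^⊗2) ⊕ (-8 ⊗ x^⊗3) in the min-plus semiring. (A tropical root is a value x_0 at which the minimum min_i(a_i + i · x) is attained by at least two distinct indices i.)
Roots: {-1, 4, 5}

Each tropical root is a break point of the lower envelope of the lines y = a_i + i · x (there are 4 lines, with slopes 0, 1, ..., 3). Only the lines that attain the minimum somewhere contribute to roots; other lines are dominated. Here the surviving (envelope) indices are i = 3, i = 2, i = 1, i = 0.
Intersections between consecutive envelope lines give the roots: for adjacent envelope indices i < j the intersection is x = (a_i − a_j) / (j − i). Reading off the sorted break points: {-1, 4, 5}.
Verification: at each break x_0, at least two indices attain the minimum of min_i(a_i + i · x_0).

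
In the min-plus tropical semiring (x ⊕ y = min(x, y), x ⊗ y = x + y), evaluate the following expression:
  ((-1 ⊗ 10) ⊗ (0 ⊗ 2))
((-1 ⊗ 10) ⊗ (0 ⊗ 2)) = 11

Expand innermost to outermost. Recall ⊕ takes the minimum of its arguments and ⊗ takes their sum. Working out the expression ((-1 ⊗ 10) ⊗ (0 ⊗ 2)) gives 11.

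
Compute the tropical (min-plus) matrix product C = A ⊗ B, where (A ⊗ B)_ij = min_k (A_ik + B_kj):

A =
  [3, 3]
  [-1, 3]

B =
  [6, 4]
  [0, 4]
A ⊗ B =
  [3, 7]
  [3, 3]

Apply the min-plus product entry-by-entry:
  C[0][0] = min over k of (A[0][0] + B[0][0] = 3 + 6 = 9, A[0][1] + B[1][0] = 3 + 0 = 3) = 3 (attained at k = 1)
  C[0][1] = min over k of (A[0][0] + B[0][1] = 3 + 4 = 7, A[0][1] + B[1][1] = 3 + 4 = 7) = 7 (attained at k = 0)
  C[1][0] = min over k of (A[1][0] + B[0][0] = -1 + 6 = 5, A[1][1] + B[1][0] = 3 + 0 = 3) = 3 (attained at k = 1)
  C[1][1] = min over k of (A[1][0] + B[0][1] = -1 + 4 = 3, A[1][1] + B[1][1] = 3 + 4 = 7) = 3 (attained at k = 0)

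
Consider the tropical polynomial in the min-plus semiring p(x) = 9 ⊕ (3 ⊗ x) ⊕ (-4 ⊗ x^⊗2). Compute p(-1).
p(-1) = -6

A tropical monomial a ⊗ x^⊗i evaluates to a + i · x. Evaluating each term at x = -1:
  Term 0 contributes 9 + 0 · -1 = 9
  Term 1 contributes 3 + 1 · -1 = 2
  Term 2 contributes -4 + 2 · -1 = -6
p(-1) = ⊕ of these = min[9, 2, -6] = -6.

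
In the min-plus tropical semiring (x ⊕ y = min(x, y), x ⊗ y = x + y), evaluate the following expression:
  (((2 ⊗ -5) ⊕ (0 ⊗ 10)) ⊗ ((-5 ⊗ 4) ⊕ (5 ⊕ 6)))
(((2 ⊗ -5) ⊕ (0 ⊗ 10)) ⊗ ((-5 ⊗ 4) ⊕ (5 ⊕ 6))) = -4

Expand innermost to outermost. Recall ⊕ takes the minimum of its arguments and ⊗ takes their sum. Working out the expression (((2 ⊗ -5) ⊕ (0 ⊗ 10)) ⊗ ((-5 ⊗ 4) ⊕ (5 ⊕ 6))) gives -4.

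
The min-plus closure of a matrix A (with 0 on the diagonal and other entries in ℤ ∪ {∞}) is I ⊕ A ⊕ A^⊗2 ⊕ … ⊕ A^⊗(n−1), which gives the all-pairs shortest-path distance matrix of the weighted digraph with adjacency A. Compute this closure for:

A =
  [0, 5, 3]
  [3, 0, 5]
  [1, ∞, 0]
Closure =
  [0, 5, 3]
  [3, 0, 5]
  [1, 6, 0]

This is the Floyd-Warshall all-pairs shortest-path computation. For each intermediate vertex k = 0, 1, …, 2, update dist[i][j] ← min(dist[i][j], dist[i][k] + dist[k][j]). The final matrix gives, for each (i, j), the minimum total weight of any directed path from i to j (possibly empty when i = j).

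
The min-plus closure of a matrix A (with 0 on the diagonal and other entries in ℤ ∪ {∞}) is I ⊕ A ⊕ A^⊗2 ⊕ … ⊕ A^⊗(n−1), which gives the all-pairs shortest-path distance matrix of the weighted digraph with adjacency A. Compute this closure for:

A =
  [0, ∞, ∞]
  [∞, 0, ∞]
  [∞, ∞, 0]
Closure =
  [0, ∞, ∞]
  [∞, 0, ∞]
  [∞, ∞, 0]

This is the Floyd-Warshall all-pairs shortest-path computation. For each intermediate vertex k = 0, 1, …, 2, update dist[i][j] ← min(dist[i][j], dist[i][k] + dist[k][j]). The final matrix gives, for each (i, j), the minimum total weight of any directed path from i to j (possibly empty when i = j).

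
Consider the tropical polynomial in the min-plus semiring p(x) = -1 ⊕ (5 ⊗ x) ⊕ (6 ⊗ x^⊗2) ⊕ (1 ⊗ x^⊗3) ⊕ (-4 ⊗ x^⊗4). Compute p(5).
p(5) = -1

A tropical monomial a ⊗ x^⊗i evaluates to a + i · x. Evaluating each term at x = 5:
  Term 0 contributes -1 + 0 · 5 = -1
  Term 1 contributes 5 + 1 · 5 = 10
  Term 2 contributes 6 + 2 · 5 = 16
  Term 3 contributes 1 + 3 · 5 = 16
  Term 4 contributes -4 + 4 · 5 = 16
p(5) = ⊕ of these = min[-1, 10, 16, 16, 16] = -1.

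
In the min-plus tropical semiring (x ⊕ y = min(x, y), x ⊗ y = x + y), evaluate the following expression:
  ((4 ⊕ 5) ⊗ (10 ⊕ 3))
((4 ⊕ 5) ⊗ (10 ⊕ 3)) = 7

Expand innermost to outermost. Recall ⊕ takes the minimum of its arguments and ⊗ takes their sum. Working out the expression ((4 ⊕ 5) ⊗ (10 ⊕ 3)) gives 7.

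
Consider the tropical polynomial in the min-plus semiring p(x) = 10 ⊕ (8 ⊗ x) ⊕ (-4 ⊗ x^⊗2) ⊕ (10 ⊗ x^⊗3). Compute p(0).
p(0) = -4

A tropical monomial a ⊗ x^⊗i evaluates to a + i · x. Evaluating each term at x = 0:
  Term 0 contributes 10 + 0 · 0 = 10
  Term 1 contributes 8 + 1 · 0 = 8
  Term 2 contributes -4 + 2 · 0 = -4
  Term 3 contributes 10 + 3 · 0 = 10
p(0) = ⊕ of these = min[10, 8, -4, 10] = -4.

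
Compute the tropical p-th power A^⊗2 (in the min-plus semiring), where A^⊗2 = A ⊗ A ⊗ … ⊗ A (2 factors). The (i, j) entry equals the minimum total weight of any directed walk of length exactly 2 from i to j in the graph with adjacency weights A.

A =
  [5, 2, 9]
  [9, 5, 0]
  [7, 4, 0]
A^⊗2 =
  [10, 7, 2]
  [7, 4, 0]
  [7, 4, 0]

Each entry (A^⊗2)_ij equals the minimum over all length-2 walks i = v_0 → v_1 → … → v_2 = j of Σ_t A[v_t][v_{t+1}]. For example, for (i, j) = (0, 2) we minimise over 3 possible intermediate vertex sequences; the minimum is 2, attained along the walk 0 → 1 → 2.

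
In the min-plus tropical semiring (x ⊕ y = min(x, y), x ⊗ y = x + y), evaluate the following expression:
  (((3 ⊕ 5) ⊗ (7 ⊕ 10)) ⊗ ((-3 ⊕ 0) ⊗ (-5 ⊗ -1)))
(((3 ⊕ 5) ⊗ (7 ⊕ 10)) ⊗ ((-3 ⊕ 0) ⊗ (-5 ⊗ -1))) = 1

Expand innermost to outermost. Recall ⊕ takes the minimum of its arguments and ⊗ takes their sum. Working out the expression (((3 ⊕ 5) ⊗ (7 ⊕ 10)) ⊗ ((-3 ⊕ 0) ⊗ (-5 ⊗ -1))) gives 1.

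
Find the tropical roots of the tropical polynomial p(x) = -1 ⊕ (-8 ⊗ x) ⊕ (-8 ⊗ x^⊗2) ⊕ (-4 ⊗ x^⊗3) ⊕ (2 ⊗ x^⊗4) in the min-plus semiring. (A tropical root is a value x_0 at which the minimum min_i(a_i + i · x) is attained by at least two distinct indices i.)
Roots: {-6, -4, 0, 7}

Each tropical root is a break point of the lower envelope of the lines y = a_i + i · x (there are 5 lines, with slopes 0, 1, ..., 4). Only the lines that attain the minimum somewhere contribute to roots; other lines are dominated. Here the surviving (envelope) indices are i = 4, i = 3, i = 2, i = 1, i = 0.
Intersections between consecutive envelope lines give the roots: for adjacent envelope indices i < j the intersection is x = (a_i − a_j) / (j − i). Reading off the sorted break points: {-6, -4, 0, 7}.
Verification: at each break x_0, at least two indices attain the minimum of min_i(a_i + i · x_0).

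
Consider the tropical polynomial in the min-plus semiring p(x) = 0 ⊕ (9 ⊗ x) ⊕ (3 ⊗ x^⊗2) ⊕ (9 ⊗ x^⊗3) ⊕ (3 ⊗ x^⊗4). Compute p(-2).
p(-2) = -5

A tropical monomial a ⊗ x^⊗i evaluates to a + i · x. Evaluating each term at x = -2:
  Term 0 contributes 0 + 0 · -2 = 0
  Term 1 contributes 9 + 1 · -2 = 7
  Term 2 contributes 3 + 2 · -2 = -1
  Term 3 contributes 9 + 3 · -2 = 3
  Term 4 contributes 3 + 4 · -2 = -5
p(-2) = ⊕ of these = min[0, 7, -1, 3, -5] = -5.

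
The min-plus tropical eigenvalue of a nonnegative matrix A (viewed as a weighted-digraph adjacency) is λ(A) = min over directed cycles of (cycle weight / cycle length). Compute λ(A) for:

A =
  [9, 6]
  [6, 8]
λ(A) = 6

Enumerate directed cycles and compute their means (weight / length). Sample:
  cycle 0 → 0: weight = 9, length = 1, mean = 9/1 ≈ 9.000
  cycle 1 → 1: weight = 8, length = 1, mean = 8/1 ≈ 8.000
  cycle 0 → 1 → 0: weight = 12, length = 2, mean = 12/2 ≈ 6.000
  cycle 1 → 0 → 1: weight = 12, length = 2, mean = 12/2 ≈ 6.000
Minimum mean = 6.000, attained e.g. along the cycle 0 → 1 → 0 with weight 12 and length 2. So λ(A) = 12/2 = 6.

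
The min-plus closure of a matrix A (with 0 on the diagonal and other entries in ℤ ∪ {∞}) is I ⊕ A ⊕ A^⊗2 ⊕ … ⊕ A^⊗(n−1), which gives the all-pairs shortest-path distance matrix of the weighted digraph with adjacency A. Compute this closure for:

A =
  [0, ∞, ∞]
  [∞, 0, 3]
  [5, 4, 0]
Closure =
  [0, ∞, ∞]
  [8, 0, 3]
  [5, 4, 0]

This is the Floyd-Warshall all-pairs shortest-path computation. For each intermediate vertex k = 0, 1, …, 2, update dist[i][j] ← min(dist[i][j], dist[i][k] + dist[k][j]). The final matrix gives, for each (i, j), the minimum total weight of any directed path from i to j (possibly empty when i = j).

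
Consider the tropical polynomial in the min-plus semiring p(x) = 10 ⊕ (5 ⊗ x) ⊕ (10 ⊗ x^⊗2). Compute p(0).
p(0) = 5

A tropical monomial a ⊗ x^⊗i evaluates to a + i · x. Evaluating each term at x = 0:
  Term 0 contributes 10 + 0 · 0 = 10
  Term 1 contributes 5 + 1 · 0 = 5
  Term 2 contributes 10 + 2 · 0 = 10
p(0) = ⊕ of these = min[10, 5, 10] = 5.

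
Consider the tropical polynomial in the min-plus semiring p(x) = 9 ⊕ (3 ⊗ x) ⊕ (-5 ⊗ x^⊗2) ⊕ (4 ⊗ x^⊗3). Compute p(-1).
p(-1) = -7

A tropical monomial a ⊗ x^⊗i evaluates to a + i · x. Evaluating each term at x = -1:
  Term 0 contributes 9 + 0 · -1 = 9
  Term 1 contributes 3 + 1 · -1 = 2
  Term 2 contributes -5 + 2 · -1 = -7
  Term 3 contributes 4 + 3 · -1 = 1
p(-1) = ⊕ of these = min[9, 2, -7, 1] = -7.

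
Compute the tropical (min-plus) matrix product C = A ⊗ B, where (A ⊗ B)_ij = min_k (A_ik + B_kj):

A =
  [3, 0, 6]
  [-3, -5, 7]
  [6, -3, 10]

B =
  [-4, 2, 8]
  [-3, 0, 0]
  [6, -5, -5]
A ⊗ B =
  [-3, 0, 0]
  [-8, -5, -5]
  [-6, -3, -3]

Apply the min-plus product entry-by-entry:
  C[0][0] = min over k of (A[0][0] + B[0][0] = 3 + -4 = -1, A[0][1] + B[1][0] = 0 + -3 = -3, A[0][2] + B[2][0] = 6 + 6 = 12) = -3 (attained at k = 1)
  C[0][1] = min over k of (A[0][0] + B[0][1] = 3 + 2 = 5, A[0][1] + B[1][1] = 0 + 0 = 0, A[0][2] + B[2][1] = 6 + -5 = 1) = 0 (attained at k = 1)
  C[0][2] = min over k of (A[0][0] + B[0][2] = 3 + 8 = 11, A[0][1] + B[1][2] = 0 + 0 = 0, A[0][2] + B[2][2] = 6 + -5 = 1) = 0 (attained at k = 1)
  C[1][0] = min over k of (A[1][0] + B[0][0] = -3 + -4 = -7, A[1][1] + B[1][0] = -5 + -3 = -8, A[1][2] + B[2][0] = 7 + 6 = 13) = -8 (attained at k = 1)
  C[1][1] = min over k of (A[1][0] + B[0][1] = -3 + 2 = -1, A[1][1] + B[1][1] = -5 + 0 = -5, A[1][2] + B[2][1] = 7 + -5 = 2) = -5 (attained at k = 1)
  C[1][2] = min over k of (A[1][0] + B[0][2] = -3 + 8 = 5, A[1][1] + B[1][2] = -5 + 0 = -5, A[1][2] + B[2][2] = 7 + -5 = 2) = -5 (attained at k = 1)
  C[2][0] = min over k of (A[2][0] + B[0][0] = 6 + -4 = 2, A[2][1] + B[1][0] = -3 + -3 = -6, A[2][2] + B[2][0] = 10 + 6 = 16) = -6 (attained at k = 1)
  C[2][1] = min over k of (A[2][0] + B[0][1] = 6 + 2 = 8, A[2][1] + B[1][1] = -3 + 0 = -3, A[2][2] + B[2][1] = 10 + -5 = 5) = -3 (attained at k = 1)
  C[2][2] = min over k of (A[2][0] + B[0][2] = 6 + 8 = 14, A[2][1] + B[1][2] = -3 + 0 = -3, A[2][2] + B[2][2] = 10 + -5 = 5) = -3 (attained at k = 1)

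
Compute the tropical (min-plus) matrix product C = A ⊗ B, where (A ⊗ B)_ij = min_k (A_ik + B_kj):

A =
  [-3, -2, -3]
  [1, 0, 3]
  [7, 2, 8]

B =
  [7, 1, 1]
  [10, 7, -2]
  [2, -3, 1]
A ⊗ B =
  [-1, -6, -4]
  [5, 0, -2]
  [10, 5, 0]

Apply the min-plus product entry-by-entry:
  C[0][0] = min over k of (A[0][0] + B[0][0] = -3 + 7 = 4, A[0][1] + B[1][0] = -2 + 10 = 8, A[0][2] + B[2][0] = -3 + 2 = -1) = -1 (attained at k = 2)
  C[0][1] = min over k of (A[0][0] + B[0][1] = -3 + 1 = -2, A[0][1] + B[1][1] = -2 + 7 = 5, A[0][2] + B[2][1] = -3 + -3 = -6) = -6 (attained at k = 2)
  C[0][2] = min over k of (A[0][0] + B[0][2] = -3 + 1 = -2, A[0][1] + B[1][2] = -2 + -2 = -4, A[0][2] + B[2][2] = -3 + 1 = -2) = -4 (attained at k = 1)
  C[1][0] = min over k of (A[1][0] + B[0][0] = 1 + 7 = 8, A[1][1] + B[1][0] = 0 + 10 = 10, A[1][2] + B[2][0] = 3 + 2 = 5) = 5 (attained at k = 2)
  C[1][1] = min over k of (A[1][0] + B[0][1] = 1 + 1 = 2, A[1][1] + B[1][1] = 0 + 7 = 7, A[1][2] + B[2][1] = 3 + -3 = 0) = 0 (attained at k = 2)
  C[1][2] = min over k of (A[1][0] + B[0][2] = 1 + 1 = 2, A[1][1] + B[1][2] = 0 + -2 = -2, A[1][2] + B[2][2] = 3 + 1 = 4) = -2 (attained at k = 1)
  C[2][0] = min over k of (A[2][0] + B[0][0] = 7 + 7 = 14, A[2][1] + B[1][0] = 2 + 10 = 12, A[2][2] + B[2][0] = 8 + 2 = 10) = 10 (attained at k = 2)
  C[2][1] = min over k of (A[2][0] + B[0][1] = 7 + 1 = 8, A[2][1] + B[1][1] = 2 + 7 = 9, A[2][2] + B[2][1] = 8 + -3 = 5) = 5 (attained at k = 2)
  C[2][2] = min over k of (A[2][0] + B[0][2] = 7 + 1 = 8, A[2][1] + B[1][2] = 2 + -2 = 0, A[2][2] + B[2][2] = 8 + 1 = 9) = 0 (attained at k = 1)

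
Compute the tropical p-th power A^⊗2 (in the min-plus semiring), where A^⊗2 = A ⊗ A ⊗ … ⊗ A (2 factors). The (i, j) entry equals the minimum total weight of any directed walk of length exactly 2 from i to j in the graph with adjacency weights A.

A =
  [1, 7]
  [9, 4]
A^⊗2 =
  [2, 8]
  [10, 8]

Each entry (A^⊗2)_ij equals the minimum over all length-2 walks i = v_0 → v_1 → … → v_2 = j of Σ_t A[v_t][v_{t+1}]. For example, for (i, j) = (0, 1) we minimise over 2 possible intermediate vertex sequences; the minimum is 8, attained along the walk 0 → 0 → 1.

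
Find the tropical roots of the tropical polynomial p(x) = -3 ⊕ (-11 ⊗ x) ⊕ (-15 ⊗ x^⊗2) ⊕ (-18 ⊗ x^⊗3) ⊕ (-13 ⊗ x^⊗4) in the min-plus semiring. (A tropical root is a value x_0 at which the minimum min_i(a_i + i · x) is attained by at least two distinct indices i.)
Roots: {-5, 3, 4, 8}

Each tropical root is a break point of the lower envelope of the lines y = a_i + i · x (there are 5 lines, with slopes 0, 1, ..., 4). Only the lines that attain the minimum somewhere contribute to roots; other lines are dominated. Here the surviving (envelope) indices are i = 4, i = 3, i = 2, i = 1, i = 0.
Intersections between consecutive envelope lines give the roots: for adjacent envelope indices i < j the intersection is x = (a_i − a_j) / (j − i). Reading off the sorted break points: {-5, 3, 4, 8}.
Verification: at each break x_0, at least two indices attain the minimum of min_i(a_i + i · x_0).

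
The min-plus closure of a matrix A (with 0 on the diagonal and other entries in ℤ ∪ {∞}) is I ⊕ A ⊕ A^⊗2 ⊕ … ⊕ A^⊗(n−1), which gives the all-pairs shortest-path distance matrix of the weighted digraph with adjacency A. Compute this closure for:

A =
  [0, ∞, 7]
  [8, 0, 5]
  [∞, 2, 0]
Closure =
  [0, 9, 7]
  [8, 0, 5]
  [10, 2, 0]

This is the Floyd-Warshall all-pairs shortest-path computation. For each intermediate vertex k = 0, 1, …, 2, update dist[i][j] ← min(dist[i][j], dist[i][k] + dist[k][j]). The final matrix gives, for each (i, j), the minimum total weight of any directed path from i to j (possibly empty when i = j).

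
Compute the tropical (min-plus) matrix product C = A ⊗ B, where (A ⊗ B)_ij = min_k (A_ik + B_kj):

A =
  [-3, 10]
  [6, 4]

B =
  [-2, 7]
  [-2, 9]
A ⊗ B =
  [-5, 4]
  [2, 13]

Apply the min-plus product entry-by-entry:
  C[0][0] = min over k of (A[0][0] + B[0][0] = -3 + -2 = -5, A[0][1] + B[1][0] = 10 + -2 = 8) = -5 (attained at k = 0)
  C[0][1] = min over k of (A[0][0] + B[0][1] = -3 + 7 = 4, A[0][1] + B[1][1] = 10 + 9 = 19) = 4 (attained at k = 0)
  C[1][0] = min over k of (A[1][0] + B[0][0] = 6 + -2 = 4, A[1][1] + B[1][0] = 4 + -2 = 2) = 2 (attained at k = 1)
  C[1][1] = min over k of (A[1][0] + B[0][1] = 6 + 7 = 13, A[1][1] + B[1][1] = 4 + 9 = 13) = 13 (attained at k = 0)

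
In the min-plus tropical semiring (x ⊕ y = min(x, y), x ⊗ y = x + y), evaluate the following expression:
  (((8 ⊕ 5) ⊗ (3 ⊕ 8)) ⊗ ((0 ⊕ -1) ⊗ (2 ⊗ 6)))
(((8 ⊕ 5) ⊗ (3 ⊕ 8)) ⊗ ((0 ⊕ -1) ⊗ (2 ⊗ 6))) = 15

Expand innermost to outermost. Recall ⊕ takes the minimum of its arguments and ⊗ takes their sum. Working out the expression (((8 ⊕ 5) ⊗ (3 ⊕ 8)) ⊗ ((0 ⊕ -1) ⊗ (2 ⊗ 6))) gives 15.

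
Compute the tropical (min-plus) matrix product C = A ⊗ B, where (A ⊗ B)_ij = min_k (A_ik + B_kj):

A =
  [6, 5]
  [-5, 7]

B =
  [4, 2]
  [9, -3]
A ⊗ B =
  [10, 2]
  [-1, -3]

Apply the min-plus product entry-by-entry:
  C[0][0] = min over k of (A[0][0] + B[0][0] = 6 + 4 = 10, A[0][1] + B[1][0] = 5 + 9 = 14) = 10 (attained at k = 0)
  C[0][1] = min over k of (A[0][0] + B[0][1] = 6 + 2 = 8, A[0][1] + B[1][1] = 5 + -3 = 2) = 2 (attained at k = 1)
  C[1][0] = min over k of (A[1][0] + B[0][0] = -5 + 4 = -1, A[1][1] + B[1][0] = 7 + 9 = 16) = -1 (attained at k = 0)
  C[1][1] = min over k of (A[1][0] + B[0][1] = -5 + 2 = -3, A[1][1] + B[1][1] = 7 + -3 = 4) = -3 (attained at k = 0)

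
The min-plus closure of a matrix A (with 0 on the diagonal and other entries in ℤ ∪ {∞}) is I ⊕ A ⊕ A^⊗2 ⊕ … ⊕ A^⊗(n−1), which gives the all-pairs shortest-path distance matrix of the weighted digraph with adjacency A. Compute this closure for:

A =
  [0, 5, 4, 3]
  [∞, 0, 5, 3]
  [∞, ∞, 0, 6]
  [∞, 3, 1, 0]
Closure =
  [0, 5, 4, 3]
  [∞, 0, 4, 3]
  [∞, 9, 0, 6]
  [∞, 3, 1, 0]

This is the Floyd-Warshall all-pairs shortest-path computation. For each intermediate vertex k = 0, 1, …, 3, update dist[i][j] ← min(dist[i][j], dist[i][k] + dist[k][j]). The final matrix gives, for each (i, j), the minimum total weight of any directed path from i to j (possibly empty when i = j).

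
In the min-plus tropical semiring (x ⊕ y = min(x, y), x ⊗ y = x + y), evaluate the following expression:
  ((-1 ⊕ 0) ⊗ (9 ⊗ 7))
((-1 ⊕ 0) ⊗ (9 ⊗ 7)) = 15

Expand innermost to outermost. Recall ⊕ takes the minimum of its arguments and ⊗ takes their sum. Working out the expression ((-1 ⊕ 0) ⊗ (9 ⊗ 7)) gives 15.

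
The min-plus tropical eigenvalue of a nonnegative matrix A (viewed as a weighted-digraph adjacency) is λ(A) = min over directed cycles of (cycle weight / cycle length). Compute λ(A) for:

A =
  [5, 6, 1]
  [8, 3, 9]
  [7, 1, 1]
λ(A) = 1

Enumerate directed cycles and compute their means (weight / length). Sample:
  cycle 0 → 0: weight = 5, length = 1, mean = 5/1 ≈ 5.000
  cycle 1 → 1: weight = 3, length = 1, mean = 3/1 ≈ 3.000
  cycle 2 → 2: weight = 1, length = 1, mean = 1/1 ≈ 1.000
  cycle 0 → 1 → 0: weight = 14, length = 2, mean = 14/2 ≈ 7.000
  cycle 0 → 2 → 0: weight = 8, length = 2, mean = 8/2 ≈ 4.000
  cycle 1 → 0 → 1: weight = 14, length = 2, mean = 14/2 ≈ 7.000
Minimum mean = 1.000, attained e.g. along the cycle 2 → 2 with weight 1 and length 1. So λ(A) = 1/1 = 1.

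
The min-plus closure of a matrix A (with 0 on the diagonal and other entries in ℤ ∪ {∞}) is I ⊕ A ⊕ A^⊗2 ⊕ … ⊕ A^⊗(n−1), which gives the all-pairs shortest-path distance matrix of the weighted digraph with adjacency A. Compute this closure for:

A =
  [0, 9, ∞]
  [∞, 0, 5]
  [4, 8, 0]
Closure =
  [0, 9, 14]
  [9, 0, 5]
  [4, 8, 0]

This is the Floyd-Warshall all-pairs shortest-path computation. For each intermediate vertex k = 0, 1, …, 2, update dist[i][j] ← min(dist[i][j], dist[i][k] + dist[k][j]). The final matrix gives, for each (i, j), the minimum total weight of any directed path from i to j (possibly empty when i = j).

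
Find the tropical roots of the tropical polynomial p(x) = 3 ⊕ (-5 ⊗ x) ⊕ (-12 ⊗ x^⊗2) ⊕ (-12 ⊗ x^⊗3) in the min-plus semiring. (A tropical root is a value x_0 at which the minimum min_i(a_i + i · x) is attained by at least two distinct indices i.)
Roots: {0, 7, 8}

Each tropical root is a break point of the lower envelope of the lines y = a_i + i · x (there are 4 lines, with slopes 0, 1, ..., 3). Only the lines that attain the minimum somewhere contribute to roots; other lines are dominated. Here the surviving (envelope) indices are i = 3, i = 2, i = 1, i = 0.
Intersections between consecutive envelope lines give the roots: for adjacent envelope indices i < j the intersection is x = (a_i − a_j) / (j − i). Reading off the sorted break points: {0, 7, 8}.
Verification: at each break x_0, at least two indices attain the minimum of min_i(a_i + i · x_0).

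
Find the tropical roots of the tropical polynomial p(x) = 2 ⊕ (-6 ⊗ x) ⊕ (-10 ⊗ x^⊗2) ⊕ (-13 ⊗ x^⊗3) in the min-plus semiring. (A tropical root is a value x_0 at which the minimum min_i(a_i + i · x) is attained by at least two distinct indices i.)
Roots: {3, 4, 8}

Each tropical root is a break point of the lower envelope of the lines y = a_i + i · x (there are 4 lines, with slopes 0, 1, ..., 3). Only the lines that attain the minimum somewhere contribute to roots; other lines are dominated. Here the surviving (envelope) indices are i = 3, i = 2, i = 1, i = 0.
Intersections between consecutive envelope lines give the roots: for adjacent envelope indices i < j the intersection is x = (a_i − a_j) / (j − i). Reading off the sorted break points: {3, 4, 8}.
Verification: at each break x_0, at least two indices attain the minimum of min_i(a_i + i · x_0).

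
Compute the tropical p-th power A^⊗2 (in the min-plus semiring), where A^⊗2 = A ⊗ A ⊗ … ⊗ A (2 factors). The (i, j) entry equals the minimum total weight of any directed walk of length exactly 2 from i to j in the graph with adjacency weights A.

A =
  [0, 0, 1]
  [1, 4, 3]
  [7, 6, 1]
A^⊗2 =
  [0, 0, 1]
  [1, 1, 2]
  [7, 7, 2]

Each entry (A^⊗2)_ij equals the minimum over all length-2 walks i = v_0 → v_1 → … → v_2 = j of Σ_t A[v_t][v_{t+1}]. For example, for (i, j) = (0, 2) we minimise over 3 possible intermediate vertex sequences; the minimum is 1, attained along the walk 0 → 0 → 2.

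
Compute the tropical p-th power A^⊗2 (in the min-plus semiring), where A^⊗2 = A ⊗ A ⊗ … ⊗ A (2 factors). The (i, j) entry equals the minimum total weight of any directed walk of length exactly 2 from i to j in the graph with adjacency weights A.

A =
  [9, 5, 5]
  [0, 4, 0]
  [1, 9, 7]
A^⊗2 =
  [5, 9, 5]
  [1, 5, 4]
  [8, 6, 6]

Each entry (A^⊗2)_ij equals the minimum over all length-2 walks i = v_0 → v_1 → … → v_2 = j of Σ_t A[v_t][v_{t+1}]. For example, for (i, j) = (0, 2) we minimise over 3 possible intermediate vertex sequences; the minimum is 5, attained along the walk 0 → 1 → 2.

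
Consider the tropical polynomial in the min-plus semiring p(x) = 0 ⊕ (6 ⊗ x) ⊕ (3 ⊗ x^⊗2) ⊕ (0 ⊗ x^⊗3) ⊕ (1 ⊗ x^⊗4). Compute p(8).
p(8) = 0

A tropical monomial a ⊗ x^⊗i evaluates to a + i · x. Evaluating each term at x = 8:
  Term 0 contributes 0 + 0 · 8 = 0
  Term 1 contributes 6 + 1 · 8 = 14
  Term 2 contributes 3 + 2 · 8 = 19
  Term 3 contributes 0 + 3 · 8 = 24
  Term 4 contributes 1 + 4 · 8 = 33
p(8) = ⊕ of these = min[0, 14, 19, 24, 33] = 0.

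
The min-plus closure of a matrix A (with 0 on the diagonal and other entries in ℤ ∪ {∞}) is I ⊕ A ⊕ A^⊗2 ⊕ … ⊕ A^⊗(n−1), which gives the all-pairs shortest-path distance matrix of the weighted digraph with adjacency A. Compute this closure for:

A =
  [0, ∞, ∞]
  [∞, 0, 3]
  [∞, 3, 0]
Closure =
  [0, ∞, ∞]
  [∞, 0, 3]
  [∞, 3, 0]

This is the Floyd-Warshall all-pairs shortest-path computation. For each intermediate vertex k = 0, 1, …, 2, update dist[i][j] ← min(dist[i][j], dist[i][k] + dist[k][j]). The final matrix gives, for each (i, j), the minimum total weight of any directed path from i to j (possibly empty when i = j).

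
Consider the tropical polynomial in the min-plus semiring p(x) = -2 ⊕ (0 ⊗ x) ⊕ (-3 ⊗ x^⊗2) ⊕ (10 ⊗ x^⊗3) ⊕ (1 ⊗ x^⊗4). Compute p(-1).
p(-1) = -5

A tropical monomial a ⊗ x^⊗i evaluates to a + i · x. Evaluating each term at x = -1:
  Term 0 contributes -2 + 0 · -1 = -2
  Term 1 contributes 0 + 1 · -1 = -1
  Term 2 contributes -3 + 2 · -1 = -5
  Term 3 contributes 10 + 3 · -1 = 7
  Term 4 contributes 1 + 4 · -1 = -3
p(-1) = ⊕ of these = min[-2, -1, -5, 7, -3] = -5.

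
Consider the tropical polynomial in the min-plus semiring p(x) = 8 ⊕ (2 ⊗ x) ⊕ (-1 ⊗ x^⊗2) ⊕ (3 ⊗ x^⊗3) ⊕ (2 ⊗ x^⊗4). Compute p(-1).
p(-1) = -3

A tropical monomial a ⊗ x^⊗i evaluates to a + i · x. Evaluating each term at x = -1:
  Term 0 contributes 8 + 0 · -1 = 8
  Term 1 contributes 2 + 1 · -1 = 1
  Term 2 contributes -1 + 2 · -1 = -3
  Term 3 contributes 3 + 3 · -1 = 0
  Term 4 contributes 2 + 4 · -1 = -2
p(-1) = ⊕ of these = min[8, 1, -3, 0, -2] = -3.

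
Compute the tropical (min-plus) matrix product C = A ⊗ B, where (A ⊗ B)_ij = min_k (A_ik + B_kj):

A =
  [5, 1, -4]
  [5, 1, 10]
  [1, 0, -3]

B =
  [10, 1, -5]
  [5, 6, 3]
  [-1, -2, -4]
A ⊗ B =
  [-5, -6, -8]
  [6, 6, 0]
  [-4, -5, -7]

Apply the min-plus product entry-by-entry:
  C[0][0] = min over k of (A[0][0] + B[0][0] = 5 + 10 = 15, A[0][1] + B[1][0] = 1 + 5 = 6, A[0][2] + B[2][0] = -4 + -1 = -5) = -5 (attained at k = 2)
  C[0][1] = min over k of (A[0][0] + B[0][1] = 5 + 1 = 6, A[0][1] + B[1][1] = 1 + 6 = 7, A[0][2] + B[2][1] = -4 + -2 = -6) = -6 (attained at k = 2)
  C[0][2] = min over k of (A[0][0] + B[0][2] = 5 + -5 = 0, A[0][1] + B[1][2] = 1 + 3 = 4, A[0][2] + B[2][2] = -4 + -4 = -8) = -8 (attained at k = 2)
  C[1][0] = min over k of (A[1][0] + B[0][0] = 5 + 10 = 15, A[1][1] + B[1][0] = 1 + 5 = 6, A[1][2] + B[2][0] = 10 + -1 = 9) = 6 (attained at k = 1)
  C[1][1] = min over k of (A[1][0] + B[0][1] = 5 + 1 = 6, A[1][1] + B[1][1] = 1 + 6 = 7, A[1][2] + B[2][1] = 10 + -2 = 8) = 6 (attained at k = 0)
  C[1][2] = min over k of (A[1][0] + B[0][2] = 5 + -5 = 0, A[1][1] + B[1][2] = 1 + 3 = 4, A[1][2] + B[2][2] = 10 + -4 = 6) = 0 (attained at k = 0)
  C[2][0] = min over k of (A[2][0] + B[0][0] = 1 + 10 = 11, A[2][1] + B[1][0] = 0 + 5 = 5, A[2][2] + B[2][0] = -3 + -1 = -4) = -4 (attained at k = 2)
  C[2][1] = min over k of (A[2][0] + B[0][1] = 1 + 1 = 2, A[2][1] + B[1][1] = 0 + 6 = 6, A[2][2] + B[2][1] = -3 + -2 = -5) = -5 (attained at k = 2)
  C[2][2] = min over k of (A[2][0] + B[0][2] = 1 + -5 = -4, A[2][1] + B[1][2] = 0 + 3 = 3, A[2][2] + B[2][2] = -3 + -4 = -7) = -7 (attained at k = 2)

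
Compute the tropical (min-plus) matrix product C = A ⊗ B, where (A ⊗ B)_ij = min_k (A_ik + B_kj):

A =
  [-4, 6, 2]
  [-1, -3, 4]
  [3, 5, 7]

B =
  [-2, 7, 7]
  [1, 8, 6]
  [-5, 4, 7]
A ⊗ B =
  [-6, 3, 3]
  [-3, 5, 3]
  [1, 10, 10]

Apply the min-plus product entry-by-entry:
  C[0][0] = min over k of (A[0][0] + B[0][0] = -4 + -2 = -6, A[0][1] + B[1][0] = 6 + 1 = 7, A[0][2] + B[2][0] = 2 + -5 = -3) = -6 (attained at k = 0)
  C[0][1] = min over k of (A[0][0] + B[0][1] = -4 + 7 = 3, A[0][1] + B[1][1] = 6 + 8 = 14, A[0][2] + B[2][1] = 2 + 4 = 6) = 3 (attained at k = 0)
  C[0][2] = min over k of (A[0][0] + B[0][2] = -4 + 7 = 3, A[0][1] + B[1][2] = 6 + 6 = 12, A[0][2] + B[2][2] = 2 + 7 = 9) = 3 (attained at k = 0)
  C[1][0] = min over k of (A[1][0] + B[0][0] = -1 + -2 = -3, A[1][1] + B[1][0] = -3 + 1 = -2, A[1][2] + B[2][0] = 4 + -5 = -1) = -3 (attained at k = 0)
  C[1][1] = min over k of (A[1][0] + B[0][1] = -1 + 7 = 6, A[1][1] + B[1][1] = -3 + 8 = 5, A[1][2] + B[2][1] = 4 + 4 = 8) = 5 (attained at k = 1)
  C[1][2] = min over k of (A[1][0] + B[0][2] = -1 + 7 = 6, A[1][1] + B[1][2] = -3 + 6 = 3, A[1][2] + B[2][2] = 4 + 7 = 11) = 3 (attained at k = 1)
  C[2][0] = min over k of (A[2][0] + B[0][0] = 3 + -2 = 1, A[2][1] + B[1][0] = 5 + 1 = 6, A[2][2] + B[2][0] = 7 + -5 = 2) = 1 (attained at k = 0)
  C[2][1] = min over k of (A[2][0] + B[0][1] = 3 + 7 = 10, A[2][1] + B[1][1] = 5 + 8 = 13, A[2][2] + B[2][1] = 7 + 4 = 11) = 10 (attained at k = 0)
  C[2][2] = min over k of (A[2][0] + B[0][2] = 3 + 7 = 10, A[2][1] + B[1][2] = 5 + 6 = 11, A[2][2] + B[2][2] = 7 + 7 = 14) = 10 (attained at k = 0)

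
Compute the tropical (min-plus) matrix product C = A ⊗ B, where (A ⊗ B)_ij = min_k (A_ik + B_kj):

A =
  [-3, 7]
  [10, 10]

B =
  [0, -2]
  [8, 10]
A ⊗ B =
  [-3, -5]
  [10, 8]

Apply the min-plus product entry-by-entry:
  C[0][0] = min over k of (A[0][0] + B[0][0] = -3 + 0 = -3, A[0][1] + B[1][0] = 7 + 8 = 15) = -3 (attained at k = 0)
  C[0][1] = min over k of (A[0][0] + B[0][1] = -3 + -2 = -5, A[0][1] + B[1][1] = 7 + 10 = 17) = -5 (attained at k = 0)
  C[1][0] = min over k of (A[1][0] + B[0][0] = 10 + 0 = 10, A[1][1] + B[1][0] = 10 + 8 = 18) = 10 (attained at k = 0)
  C[1][1] = min over k of (A[1][0] + B[0][1] = 10 + -2 = 8, A[1][1] + B[1][1] = 10 + 10 = 20) = 8 (attained at k = 0)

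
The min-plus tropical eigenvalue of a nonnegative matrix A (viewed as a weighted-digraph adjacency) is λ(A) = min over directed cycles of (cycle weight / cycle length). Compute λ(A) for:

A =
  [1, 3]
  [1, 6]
λ(A) = 1

Enumerate directed cycles and compute their means (weight / length). Sample:
  cycle 0 → 0: weight = 1, length = 1, mean = 1/1 ≈ 1.000
  cycle 1 → 1: weight = 6, length = 1, mean = 6/1 ≈ 6.000
  cycle 0 → 1 → 0: weight = 4, length = 2, mean = 4/2 ≈ 2.000
  cycle 1 → 0 → 1: weight = 4, length = 2, mean = 4/2 ≈ 2.000
Minimum mean = 1.000, attained e.g. along the cycle 0 → 0 with weight 1 and length 1. So λ(A) = 1/1 = 1.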